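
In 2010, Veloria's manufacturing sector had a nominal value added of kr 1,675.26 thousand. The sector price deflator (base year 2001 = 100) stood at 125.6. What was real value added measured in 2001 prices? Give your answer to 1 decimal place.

kr 1,333.8 thousand

Real value added = Nominal / (sector price deflator/100) = 1675.26 / 1.256 = 1333.81.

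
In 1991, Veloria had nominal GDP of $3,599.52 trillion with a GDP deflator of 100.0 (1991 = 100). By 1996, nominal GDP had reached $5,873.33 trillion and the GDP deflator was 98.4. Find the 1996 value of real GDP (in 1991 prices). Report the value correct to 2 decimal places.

Real GDP = Nominal / (GDP deflator/100) = 5873.33 / 0.984 = 5968.83.

$5,968.83 trillion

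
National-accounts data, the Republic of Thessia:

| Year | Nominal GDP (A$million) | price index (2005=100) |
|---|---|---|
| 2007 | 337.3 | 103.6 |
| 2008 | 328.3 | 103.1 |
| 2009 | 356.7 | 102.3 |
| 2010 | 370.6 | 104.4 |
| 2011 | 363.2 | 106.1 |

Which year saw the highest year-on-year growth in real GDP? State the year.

2008: real = 328.3/1.031 = 318.43; growth vs 2007 (325.58) = -2.20%.
2009: real = 356.7/1.023 = 348.68; growth vs 2008 (318.43) = 9.50%.
2010: real = 370.6/1.044 = 354.98; growth vs 2009 (348.68) = 1.81%.
2011: real = 363.2/1.061 = 342.32; growth vs 2010 (354.98) = -3.57%.

2009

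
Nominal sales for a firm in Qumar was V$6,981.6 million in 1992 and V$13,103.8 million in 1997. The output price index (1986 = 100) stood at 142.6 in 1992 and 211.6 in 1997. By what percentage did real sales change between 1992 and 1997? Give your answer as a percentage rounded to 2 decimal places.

26.49%

Real sales 1992 = 6981.6 / 1.426 = 4895.93.
Real sales 1997 = 13103.8 / 2.116 = 6192.72.
Real growth = 6192.72 / 4895.93 − 1 = 0.2649.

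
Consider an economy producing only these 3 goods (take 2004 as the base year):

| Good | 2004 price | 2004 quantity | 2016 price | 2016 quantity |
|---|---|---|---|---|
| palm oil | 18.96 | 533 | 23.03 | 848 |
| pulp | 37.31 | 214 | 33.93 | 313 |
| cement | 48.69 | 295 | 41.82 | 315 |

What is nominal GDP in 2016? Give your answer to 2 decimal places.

Nominal GDP 2016 = Σ (p_2016 × q_2016) = 23.03·848 + 33.93·313 + 41.82·315 = 43322.83.

43322.83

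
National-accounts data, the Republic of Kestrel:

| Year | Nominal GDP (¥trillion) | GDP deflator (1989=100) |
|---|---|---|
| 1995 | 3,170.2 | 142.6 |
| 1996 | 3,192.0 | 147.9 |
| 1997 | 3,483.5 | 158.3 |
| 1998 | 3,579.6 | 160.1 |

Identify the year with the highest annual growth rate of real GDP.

1996: real = 3192.0/1.479 = 2158.22; growth vs 1995 (2223.14) = -2.92%.
1997: real = 3483.5/1.583 = 2200.57; growth vs 1996 (2158.22) = 1.96%.
1998: real = 3579.6/1.601 = 2235.85; growth vs 1997 (2200.57) = 1.60%.

1997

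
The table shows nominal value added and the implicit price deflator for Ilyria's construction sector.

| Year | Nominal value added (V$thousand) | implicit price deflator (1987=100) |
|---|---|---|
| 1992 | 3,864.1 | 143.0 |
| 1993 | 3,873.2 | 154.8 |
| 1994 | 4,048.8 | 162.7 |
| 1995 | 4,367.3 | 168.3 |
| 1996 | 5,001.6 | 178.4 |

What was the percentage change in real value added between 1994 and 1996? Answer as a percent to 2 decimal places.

Real value added 1994 = 4048.8/1.627 = 2488.51.
Real value added 1996 = 5001.6/1.784 = 2803.59.
Change = 2803.59/2488.51 − 1 = 0.1266.

12.66%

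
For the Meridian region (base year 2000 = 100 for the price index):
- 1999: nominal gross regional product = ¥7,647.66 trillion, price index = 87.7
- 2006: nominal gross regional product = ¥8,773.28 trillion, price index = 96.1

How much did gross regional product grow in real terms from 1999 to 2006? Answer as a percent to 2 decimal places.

Real gross regional product 1999 = 7647.66 / 0.877 = 8720.25.
Real gross regional product 2006 = 8773.28 / 0.961 = 9129.32.
Real growth = 9129.32 / 8720.25 − 1 = 0.0469.

4.69%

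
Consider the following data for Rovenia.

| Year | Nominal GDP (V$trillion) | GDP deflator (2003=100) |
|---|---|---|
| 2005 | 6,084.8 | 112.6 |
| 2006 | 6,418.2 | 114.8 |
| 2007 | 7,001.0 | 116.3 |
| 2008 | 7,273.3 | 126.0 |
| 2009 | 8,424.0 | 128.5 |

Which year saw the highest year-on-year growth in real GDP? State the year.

2006: real = 6418.2/1.148 = 5590.77; growth vs 2005 (5403.91) = 3.46%.
2007: real = 7001.0/1.163 = 6019.78; growth vs 2006 (5590.77) = 7.67%.
2008: real = 7273.3/1.260 = 5772.46; growth vs 2007 (6019.78) = -4.11%.
2009: real = 8424.0/1.285 = 6555.64; growth vs 2008 (5772.46) = 13.57%.

2009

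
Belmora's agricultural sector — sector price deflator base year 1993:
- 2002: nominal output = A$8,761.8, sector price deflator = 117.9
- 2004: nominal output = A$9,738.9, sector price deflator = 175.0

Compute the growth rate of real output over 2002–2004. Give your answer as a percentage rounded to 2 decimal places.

Real output 2002 = 8761.8 / 1.179 = 7431.55.
Real output 2004 = 9738.9 / 1.750 = 5565.09.
Real growth = 5565.09 / 7431.55 − 1 = -0.2512.

-25.12%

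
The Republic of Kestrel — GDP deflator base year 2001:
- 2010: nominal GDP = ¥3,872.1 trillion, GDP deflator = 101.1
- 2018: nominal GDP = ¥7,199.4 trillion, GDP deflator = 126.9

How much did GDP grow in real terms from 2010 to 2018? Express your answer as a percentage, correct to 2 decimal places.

Real GDP 2010 = 3872.1 / 1.011 = 3829.97.
Real GDP 2018 = 7199.4 / 1.269 = 5673.29.
Real growth = 5673.29 / 3829.97 − 1 = 0.4813.

48.13%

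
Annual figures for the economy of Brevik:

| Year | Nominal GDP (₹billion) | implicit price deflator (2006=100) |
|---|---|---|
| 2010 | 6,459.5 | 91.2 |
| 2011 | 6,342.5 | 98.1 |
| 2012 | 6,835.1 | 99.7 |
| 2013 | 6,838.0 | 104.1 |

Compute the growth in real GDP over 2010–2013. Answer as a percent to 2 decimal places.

-7.26%

Real GDP 2010 = 6459.5/0.912 = 7082.79.
Real GDP 2013 = 6838.0/1.041 = 6568.68.
Change = 6568.68/7082.79 − 1 = -0.0726.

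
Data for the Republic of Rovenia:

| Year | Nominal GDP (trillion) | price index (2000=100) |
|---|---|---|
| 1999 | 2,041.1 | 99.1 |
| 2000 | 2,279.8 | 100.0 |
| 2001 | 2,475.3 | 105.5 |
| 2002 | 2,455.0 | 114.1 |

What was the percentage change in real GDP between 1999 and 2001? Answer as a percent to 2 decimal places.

13.92%

Real GDP 1999 = 2041.1/0.991 = 2059.64.
Real GDP 2001 = 2475.3/1.055 = 2346.26.
Change = 2346.26/2059.64 − 1 = 0.1392.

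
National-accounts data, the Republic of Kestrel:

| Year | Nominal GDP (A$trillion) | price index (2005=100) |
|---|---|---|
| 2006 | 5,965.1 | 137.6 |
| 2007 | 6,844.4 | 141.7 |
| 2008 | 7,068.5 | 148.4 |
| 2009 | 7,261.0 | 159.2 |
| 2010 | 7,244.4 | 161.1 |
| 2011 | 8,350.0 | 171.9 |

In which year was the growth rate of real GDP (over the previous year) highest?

2007: real = 6844.4/1.417 = 4830.20; growth vs 2006 (4335.10) = 11.42%.
2008: real = 7068.5/1.484 = 4763.14; growth vs 2007 (4830.20) = -1.39%.
2009: real = 7261.0/1.592 = 4560.93; growth vs 2008 (4763.14) = -4.25%.
2010: real = 7244.4/1.611 = 4496.83; growth vs 2009 (4560.93) = -1.41%.
2011: real = 8350.0/1.719 = 4857.48; growth vs 2010 (4496.83) = 8.02%.

2007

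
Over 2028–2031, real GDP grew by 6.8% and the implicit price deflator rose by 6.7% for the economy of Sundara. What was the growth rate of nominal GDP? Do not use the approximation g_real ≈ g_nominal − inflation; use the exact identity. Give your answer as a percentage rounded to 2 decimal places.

(1 + g_nom) = (1 + g_real)(1 + π) = 1.0680 × 1.0670 = 1.13956.

13.96%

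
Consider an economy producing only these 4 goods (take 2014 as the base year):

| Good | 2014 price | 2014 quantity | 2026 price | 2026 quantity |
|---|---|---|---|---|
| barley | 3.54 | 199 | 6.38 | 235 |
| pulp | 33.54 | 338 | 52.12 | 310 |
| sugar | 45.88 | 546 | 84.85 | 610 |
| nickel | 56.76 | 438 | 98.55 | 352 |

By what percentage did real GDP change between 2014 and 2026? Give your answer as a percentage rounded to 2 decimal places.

-4.45%

Real GDP 2014 = Nominal GDP 2014 = 3.54·199 + 33.54·338 + 45.88·546 + 56.76·438 = 61952.34.
Real GDP 2026 (at 2014 prices) = 3.54·235 + 33.54·310 + 45.88·610 + 56.76·352 = 59195.62.
Real growth = 59195.62/61952.34 − 1 = -0.0445.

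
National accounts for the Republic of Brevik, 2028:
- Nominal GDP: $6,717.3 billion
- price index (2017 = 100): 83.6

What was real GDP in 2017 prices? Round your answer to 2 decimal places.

Real GDP = Nominal / (price index/100) = 6717.3 / 0.836 = 8035.05.

$8,035.05 billion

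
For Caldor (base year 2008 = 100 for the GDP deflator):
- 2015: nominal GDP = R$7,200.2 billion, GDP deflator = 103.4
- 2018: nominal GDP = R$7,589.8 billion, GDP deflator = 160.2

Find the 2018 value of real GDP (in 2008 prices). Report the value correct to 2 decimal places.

Real GDP = Nominal / (GDP deflator/100) = 7589.8 / 1.602 = 4737.70.

R$4,737.70 billion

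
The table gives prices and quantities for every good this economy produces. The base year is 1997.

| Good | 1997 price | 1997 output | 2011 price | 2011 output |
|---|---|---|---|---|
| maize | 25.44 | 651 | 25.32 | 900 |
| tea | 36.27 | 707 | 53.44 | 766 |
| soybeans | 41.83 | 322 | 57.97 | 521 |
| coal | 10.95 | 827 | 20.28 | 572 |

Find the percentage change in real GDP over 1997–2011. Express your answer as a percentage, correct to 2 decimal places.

Real GDP 1997 = Nominal GDP 1997 = 25.44·651 + 36.27·707 + 41.83·322 + 10.95·827 = 64729.24.
Real GDP 2011 (at 1997 prices) = 25.44·900 + 36.27·766 + 41.83·521 + 10.95·572 = 78735.65.
Real growth = 78735.65/64729.24 − 1 = 0.2164.

21.64%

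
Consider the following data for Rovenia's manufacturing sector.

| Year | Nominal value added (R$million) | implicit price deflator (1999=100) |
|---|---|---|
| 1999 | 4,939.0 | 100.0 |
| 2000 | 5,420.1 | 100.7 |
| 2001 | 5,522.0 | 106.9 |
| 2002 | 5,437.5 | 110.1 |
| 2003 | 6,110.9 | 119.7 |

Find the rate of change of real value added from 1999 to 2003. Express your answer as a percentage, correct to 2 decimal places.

3.36%

Real value added 1999 = 4939.0/1.000 = 4939.00.
Real value added 2003 = 6110.9/1.197 = 5105.18.
Change = 5105.18/4939.00 − 1 = 0.0336.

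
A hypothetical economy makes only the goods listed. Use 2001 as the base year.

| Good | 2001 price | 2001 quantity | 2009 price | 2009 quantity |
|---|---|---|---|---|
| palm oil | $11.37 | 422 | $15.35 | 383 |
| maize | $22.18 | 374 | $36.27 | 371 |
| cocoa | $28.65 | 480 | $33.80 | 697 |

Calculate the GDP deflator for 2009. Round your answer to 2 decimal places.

131.77

Nominal GDP 2009 = 15.35·383 + 36.27·371 + 33.80·697 = 42893.82.
Real GDP 2009 (at 2001 prices) = 11.37·383 + 22.18·371 + 28.65·697 = 32552.54.
Deflator = Nominal/Real × 100 = 42893.82/32552.54 × 100 = 131.768.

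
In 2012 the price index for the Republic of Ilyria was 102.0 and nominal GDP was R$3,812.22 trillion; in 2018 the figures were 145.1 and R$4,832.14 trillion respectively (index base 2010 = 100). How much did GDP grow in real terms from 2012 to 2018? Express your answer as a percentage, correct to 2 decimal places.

Real GDP 2012 = 3812.22 / 1.020 = 3737.47.
Real GDP 2018 = 4832.14 / 1.451 = 3330.21.
Real growth = 3330.21 / 3737.47 − 1 = -0.1090.

-10.90%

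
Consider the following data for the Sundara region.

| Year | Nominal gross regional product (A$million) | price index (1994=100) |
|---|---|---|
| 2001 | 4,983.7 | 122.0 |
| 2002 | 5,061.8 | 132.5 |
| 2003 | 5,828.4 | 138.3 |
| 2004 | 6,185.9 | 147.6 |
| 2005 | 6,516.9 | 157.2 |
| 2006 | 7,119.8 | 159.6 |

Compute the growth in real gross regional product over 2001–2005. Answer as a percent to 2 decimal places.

1.48%

Real gross regional product 2001 = 4983.7/1.220 = 4085.00.
Real gross regional product 2005 = 6516.9/1.572 = 4145.61.
Change = 4145.61/4085.00 − 1 = 0.0148.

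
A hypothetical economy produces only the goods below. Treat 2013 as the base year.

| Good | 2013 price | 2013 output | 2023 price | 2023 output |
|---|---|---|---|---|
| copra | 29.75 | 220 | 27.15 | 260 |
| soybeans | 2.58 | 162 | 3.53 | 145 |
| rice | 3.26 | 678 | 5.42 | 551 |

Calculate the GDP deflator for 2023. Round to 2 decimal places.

106.58

Nominal GDP 2023 = 27.15·260 + 3.53·145 + 5.42·551 = 10557.27.
Real GDP 2023 (at 2013 prices) = 29.75·260 + 2.58·145 + 3.26·551 = 9905.36.
Deflator = Nominal/Real × 100 = 10557.27/9905.36 × 100 = 106.581.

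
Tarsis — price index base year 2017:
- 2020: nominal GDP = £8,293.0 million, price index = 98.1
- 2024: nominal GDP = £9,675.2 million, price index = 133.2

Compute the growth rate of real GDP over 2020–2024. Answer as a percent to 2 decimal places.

Real GDP 2020 = 8293.0 / 0.981 = 8453.62.
Real GDP 2024 = 9675.2 / 1.332 = 7263.66.
Real growth = 7263.66 / 8453.62 − 1 = -0.1408.

-14.08%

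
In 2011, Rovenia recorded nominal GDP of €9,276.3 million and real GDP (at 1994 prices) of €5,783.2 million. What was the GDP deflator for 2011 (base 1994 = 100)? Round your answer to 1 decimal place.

160.4

GDP deflator = (Nominal / Real) × 100 = 9276.3 / 5783.2 × 100 = 160.40.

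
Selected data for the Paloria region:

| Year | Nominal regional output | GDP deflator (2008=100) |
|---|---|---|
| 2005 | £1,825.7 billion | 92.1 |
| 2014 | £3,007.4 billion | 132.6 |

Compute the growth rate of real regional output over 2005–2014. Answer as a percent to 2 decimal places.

Real regional output 2005 = 1825.7 / 0.921 = 1982.30.
Real regional output 2014 = 3007.4 / 1.326 = 2268.02.
Real growth = 2268.02 / 1982.30 − 1 = 0.1441.

14.41%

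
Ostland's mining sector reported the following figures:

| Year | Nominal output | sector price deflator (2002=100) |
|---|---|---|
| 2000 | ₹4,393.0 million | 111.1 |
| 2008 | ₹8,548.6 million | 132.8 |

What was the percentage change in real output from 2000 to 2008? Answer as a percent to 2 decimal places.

62.80%

Real output 2000 = 4393.0 / 1.111 = 3954.10.
Real output 2008 = 8548.6 / 1.328 = 6437.20.
Real growth = 6437.20 / 3954.10 − 1 = 0.6280.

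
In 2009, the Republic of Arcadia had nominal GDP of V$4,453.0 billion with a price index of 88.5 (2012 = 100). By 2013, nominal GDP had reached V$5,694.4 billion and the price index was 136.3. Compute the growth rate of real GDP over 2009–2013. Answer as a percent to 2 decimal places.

Deflate each year: 2009 → 4453.0/0.885 = 5031.64; 2013 → 5694.4/1.363 = 4177.84.
So real GDP changed by 4177.84/5031.64 − 1 = -0.1697, i.e. -16.97%.

-16.97%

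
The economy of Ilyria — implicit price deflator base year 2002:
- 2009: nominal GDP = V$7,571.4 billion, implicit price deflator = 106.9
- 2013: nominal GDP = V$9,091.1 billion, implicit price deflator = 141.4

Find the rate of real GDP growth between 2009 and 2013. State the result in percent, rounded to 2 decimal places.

-9.22%

Real GDP 2009 = 7571.4 / 1.069 = 7082.69.
Real GDP 2013 = 9091.1 / 1.414 = 6429.35.
Real growth = 6429.35 / 7082.69 − 1 = -0.0922.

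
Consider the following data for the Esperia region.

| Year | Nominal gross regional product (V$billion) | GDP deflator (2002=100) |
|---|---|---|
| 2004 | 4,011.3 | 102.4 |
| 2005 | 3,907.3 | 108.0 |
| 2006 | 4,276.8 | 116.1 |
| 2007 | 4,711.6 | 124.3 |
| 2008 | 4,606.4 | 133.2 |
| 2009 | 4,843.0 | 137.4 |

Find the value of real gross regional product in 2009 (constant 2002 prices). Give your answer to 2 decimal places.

V$3,524.75 billion

Real gross regional product 2009 = 4843.0 / 1.374 = 3524.75.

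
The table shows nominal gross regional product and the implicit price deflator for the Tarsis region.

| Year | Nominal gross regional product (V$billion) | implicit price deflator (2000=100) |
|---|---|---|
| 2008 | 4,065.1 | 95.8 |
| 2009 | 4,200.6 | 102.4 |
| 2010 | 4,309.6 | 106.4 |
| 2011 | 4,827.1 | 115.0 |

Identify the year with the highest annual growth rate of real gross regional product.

2011

2009: real = 4200.6/1.024 = 4102.15; growth vs 2008 (4243.32) = -3.33%.
2010: real = 4309.6/1.064 = 4050.38; growth vs 2009 (4102.15) = -1.26%.
2011: real = 4827.1/1.150 = 4197.48; growth vs 2010 (4050.38) = 3.63%.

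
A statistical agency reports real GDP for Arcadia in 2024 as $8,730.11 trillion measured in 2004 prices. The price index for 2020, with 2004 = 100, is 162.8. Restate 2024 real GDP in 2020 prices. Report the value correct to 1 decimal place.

$14,212.6 trillion

Real GDP in 2020 prices = Real GDP in 2004 prices × (P_2020/P_2004) = 8730.11 × 1.628 = 14212.62.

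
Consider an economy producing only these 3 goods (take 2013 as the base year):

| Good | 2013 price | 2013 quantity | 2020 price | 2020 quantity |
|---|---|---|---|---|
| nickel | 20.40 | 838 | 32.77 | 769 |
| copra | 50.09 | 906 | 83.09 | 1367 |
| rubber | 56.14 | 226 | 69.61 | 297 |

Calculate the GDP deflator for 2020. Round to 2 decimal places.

158.14

Nominal GDP 2020 = 32.77·769 + 83.09·1367 + 69.61·297 = 159458.33.
Real GDP 2020 (at 2013 prices) = 20.40·769 + 50.09·1367 + 56.14·297 = 100834.21.
Deflator = Nominal/Real × 100 = 159458.33/100834.21 × 100 = 158.139.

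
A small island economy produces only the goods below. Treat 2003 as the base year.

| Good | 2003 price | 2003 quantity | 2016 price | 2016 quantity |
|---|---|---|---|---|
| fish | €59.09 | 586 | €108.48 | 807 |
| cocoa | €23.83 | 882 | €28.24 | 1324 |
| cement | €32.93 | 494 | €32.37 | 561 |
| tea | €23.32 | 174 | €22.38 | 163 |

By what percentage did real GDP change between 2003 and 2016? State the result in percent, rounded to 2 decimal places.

33.62%

Real GDP 2003 = Nominal GDP 2003 = 59.09·586 + 23.83·882 + 32.93·494 + 23.32·174 = 75969.90.
Real GDP 2016 (at 2003 prices) = 59.09·807 + 23.83·1324 + 32.93·561 + 23.32·163 = 101511.44.
Real growth = 101511.44/75969.90 − 1 = 0.3362.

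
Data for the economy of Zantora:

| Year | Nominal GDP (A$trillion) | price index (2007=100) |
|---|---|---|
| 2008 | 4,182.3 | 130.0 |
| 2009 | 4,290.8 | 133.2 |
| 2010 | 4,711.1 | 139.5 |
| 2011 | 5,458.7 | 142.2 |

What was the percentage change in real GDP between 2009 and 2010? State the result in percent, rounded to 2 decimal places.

4.84%

Real GDP 2009 = 4290.8/1.332 = 3221.32.
Real GDP 2010 = 4711.1/1.395 = 3377.13.
Change = 3377.13/3221.32 − 1 = 0.0484.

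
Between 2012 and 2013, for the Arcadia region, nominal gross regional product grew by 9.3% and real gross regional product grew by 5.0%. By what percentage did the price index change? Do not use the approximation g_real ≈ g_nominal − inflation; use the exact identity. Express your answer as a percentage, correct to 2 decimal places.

4.10%

(1 + g_nom) = (1 + g_real)(1 + π), so π = 1.0930 / 1.0500 − 1 = 0.04095.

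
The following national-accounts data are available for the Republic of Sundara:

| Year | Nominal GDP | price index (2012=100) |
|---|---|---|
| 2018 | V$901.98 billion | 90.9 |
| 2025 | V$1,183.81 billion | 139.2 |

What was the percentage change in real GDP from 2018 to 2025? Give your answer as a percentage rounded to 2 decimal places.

Real GDP 2018 = 901.98 / 0.909 = 992.28.
Real GDP 2025 = 1183.81 / 1.392 = 850.44.
Real growth = 850.44 / 992.28 − 1 = -0.1429.

-14.29%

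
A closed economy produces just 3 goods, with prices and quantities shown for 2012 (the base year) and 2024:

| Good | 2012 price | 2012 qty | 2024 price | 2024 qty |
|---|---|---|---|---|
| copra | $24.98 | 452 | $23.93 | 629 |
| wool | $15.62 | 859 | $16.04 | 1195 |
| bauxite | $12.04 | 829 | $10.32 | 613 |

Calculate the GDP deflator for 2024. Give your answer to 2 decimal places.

97.10

Nominal GDP 2024 = 23.93·629 + 16.04·1195 + 10.32·613 = 40545.93.
Real GDP 2024 (at 2012 prices) = 24.98·629 + 15.62·1195 + 12.04·613 = 41758.84.
Deflator = Nominal/Real × 100 = 40545.93/41758.84 × 100 = 97.095.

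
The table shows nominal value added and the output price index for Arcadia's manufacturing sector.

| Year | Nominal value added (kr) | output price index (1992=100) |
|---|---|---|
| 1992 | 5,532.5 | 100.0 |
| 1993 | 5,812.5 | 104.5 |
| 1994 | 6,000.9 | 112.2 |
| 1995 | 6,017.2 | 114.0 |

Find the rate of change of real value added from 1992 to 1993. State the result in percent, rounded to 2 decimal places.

Real value added 1992 = 5532.5/1.000 = 5532.50.
Real value added 1993 = 5812.5/1.045 = 5562.20.
Change = 5562.20/5532.50 − 1 = 0.0054.

0.54%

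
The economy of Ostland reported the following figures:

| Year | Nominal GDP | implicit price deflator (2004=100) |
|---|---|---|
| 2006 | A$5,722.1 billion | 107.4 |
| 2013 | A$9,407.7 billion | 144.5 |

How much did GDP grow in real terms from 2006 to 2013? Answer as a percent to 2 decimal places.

22.20%

Real GDP 2006 = 5722.1 / 1.074 = 5327.84.
Real GDP 2013 = 9407.7 / 1.445 = 6510.52.
Real growth = 6510.52 / 5327.84 − 1 = 0.2220.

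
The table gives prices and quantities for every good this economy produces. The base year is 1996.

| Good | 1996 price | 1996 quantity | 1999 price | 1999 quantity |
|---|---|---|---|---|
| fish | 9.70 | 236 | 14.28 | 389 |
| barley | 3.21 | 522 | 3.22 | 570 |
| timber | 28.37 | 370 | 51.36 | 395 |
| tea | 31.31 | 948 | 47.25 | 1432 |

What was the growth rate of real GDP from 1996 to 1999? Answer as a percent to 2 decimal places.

39.65%

Real GDP 1996 = Nominal GDP 1996 = 9.70·236 + 3.21·522 + 28.37·370 + 31.31·948 = 44143.60.
Real GDP 1999 (at 1996 prices) = 9.70·389 + 3.21·570 + 28.37·395 + 31.31·1432 = 61645.07.
Real growth = 61645.07/44143.60 − 1 = 0.3965.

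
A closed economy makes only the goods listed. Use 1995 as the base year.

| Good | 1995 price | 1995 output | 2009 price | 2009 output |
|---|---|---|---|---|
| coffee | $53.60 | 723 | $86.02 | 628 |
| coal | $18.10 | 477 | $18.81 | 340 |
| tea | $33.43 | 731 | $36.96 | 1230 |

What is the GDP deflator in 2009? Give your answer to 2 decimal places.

Nominal GDP 2009 = 86.02·628 + 18.81·340 + 36.96·1230 = 105876.76.
Real GDP 2009 (at 1995 prices) = 53.60·628 + 18.10·340 + 33.43·1230 = 80933.70.
Deflator = Nominal/Real × 100 = 105876.76/80933.70 × 100 = 130.819.

130.82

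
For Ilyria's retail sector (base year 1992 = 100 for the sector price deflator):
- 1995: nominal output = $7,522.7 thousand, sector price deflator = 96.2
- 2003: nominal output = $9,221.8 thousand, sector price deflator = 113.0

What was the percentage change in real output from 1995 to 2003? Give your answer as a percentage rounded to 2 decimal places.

Deflate each year: 1995 → 7522.7/0.962 = 7819.85; 2003 → 9221.8/1.130 = 8160.88.
So real output changed by 8160.88/7819.85 − 1 = 0.0436, i.e. 4.36%.

4.36%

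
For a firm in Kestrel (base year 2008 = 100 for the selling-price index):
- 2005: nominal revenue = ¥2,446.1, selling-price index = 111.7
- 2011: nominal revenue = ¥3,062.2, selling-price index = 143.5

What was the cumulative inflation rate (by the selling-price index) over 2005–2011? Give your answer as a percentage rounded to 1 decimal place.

28.5%

Price-level change = 143.5 / 111.7 − 1 = 0.2847.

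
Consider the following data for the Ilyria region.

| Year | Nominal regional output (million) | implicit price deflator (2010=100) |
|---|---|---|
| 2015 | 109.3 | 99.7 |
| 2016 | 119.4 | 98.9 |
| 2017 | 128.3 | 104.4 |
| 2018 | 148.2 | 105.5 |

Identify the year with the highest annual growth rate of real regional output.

2018

2016: real = 119.4/0.989 = 120.73; growth vs 2015 (109.63) = 10.12%.
2017: real = 128.3/1.044 = 122.89; growth vs 2016 (120.73) = 1.79%.
2018: real = 148.2/1.055 = 140.47; growth vs 2017 (122.89) = 14.31%.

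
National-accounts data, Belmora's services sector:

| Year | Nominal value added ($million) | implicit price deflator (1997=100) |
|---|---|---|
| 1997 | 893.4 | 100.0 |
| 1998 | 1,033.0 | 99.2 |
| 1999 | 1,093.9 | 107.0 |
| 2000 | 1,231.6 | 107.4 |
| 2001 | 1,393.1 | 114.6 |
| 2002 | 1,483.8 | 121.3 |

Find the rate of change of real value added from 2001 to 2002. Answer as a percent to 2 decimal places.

Real value added 2001 = 1393.1/1.146 = 1215.62.
Real value added 2002 = 1483.8/1.213 = 1223.25.
Change = 1223.25/1215.62 − 1 = 0.0063.

0.63%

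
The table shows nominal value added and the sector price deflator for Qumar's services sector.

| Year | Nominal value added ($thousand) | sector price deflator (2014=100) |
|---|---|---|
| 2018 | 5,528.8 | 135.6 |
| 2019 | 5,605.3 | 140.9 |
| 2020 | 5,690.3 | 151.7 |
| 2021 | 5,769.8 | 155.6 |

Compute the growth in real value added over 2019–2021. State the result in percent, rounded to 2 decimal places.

-6.79%

Real value added 2019 = 5605.3/1.409 = 3978.21.
Real value added 2021 = 5769.8/1.556 = 3708.10.
Change = 3708.10/3978.21 − 1 = -0.0679.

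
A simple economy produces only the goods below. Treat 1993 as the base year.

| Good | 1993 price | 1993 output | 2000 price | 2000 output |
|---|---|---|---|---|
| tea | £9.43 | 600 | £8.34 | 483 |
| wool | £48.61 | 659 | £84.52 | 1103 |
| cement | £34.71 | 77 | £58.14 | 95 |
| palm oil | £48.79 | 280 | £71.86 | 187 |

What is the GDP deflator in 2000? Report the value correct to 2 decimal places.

Nominal GDP 2000 = 8.34·483 + 84.52·1103 + 58.14·95 + 71.86·187 = 116214.90.
Real GDP 2000 (at 1993 prices) = 9.43·483 + 48.61·1103 + 34.71·95 + 48.79·187 = 70592.70.
Deflator = Nominal/Real × 100 = 116214.90/70592.70 × 100 = 164.627.

164.63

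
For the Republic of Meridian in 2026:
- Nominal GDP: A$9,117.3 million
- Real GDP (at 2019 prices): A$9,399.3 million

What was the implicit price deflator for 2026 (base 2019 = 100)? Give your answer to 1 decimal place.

implicit price deflator = (Nominal / Real) × 100 = 9117.3 / 9399.3 × 100 = 97.00.

97.0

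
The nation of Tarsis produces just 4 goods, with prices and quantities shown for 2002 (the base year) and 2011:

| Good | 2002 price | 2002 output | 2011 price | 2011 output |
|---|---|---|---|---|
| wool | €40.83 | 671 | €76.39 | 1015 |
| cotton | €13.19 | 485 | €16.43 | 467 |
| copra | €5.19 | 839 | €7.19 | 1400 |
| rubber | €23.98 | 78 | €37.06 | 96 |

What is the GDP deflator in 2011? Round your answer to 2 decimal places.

172.87

Nominal GDP 2011 = 76.39·1015 + 16.43·467 + 7.19·1400 + 37.06·96 = 98832.42.
Real GDP 2011 (at 2002 prices) = 40.83·1015 + 13.19·467 + 5.19·1400 + 23.98·96 = 57170.26.
Deflator = Nominal/Real × 100 = 98832.42/57170.26 × 100 = 172.874.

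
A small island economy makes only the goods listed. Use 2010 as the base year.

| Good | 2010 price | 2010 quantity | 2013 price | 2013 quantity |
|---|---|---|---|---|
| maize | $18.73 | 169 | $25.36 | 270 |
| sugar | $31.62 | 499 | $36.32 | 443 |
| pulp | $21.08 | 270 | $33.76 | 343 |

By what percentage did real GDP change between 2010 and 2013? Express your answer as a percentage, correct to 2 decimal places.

Real GDP 2010 = Nominal GDP 2010 = 18.73·169 + 31.62·499 + 21.08·270 = 24635.35.
Real GDP 2013 (at 2010 prices) = 18.73·270 + 31.62·443 + 21.08·343 = 26295.20.
Real growth = 26295.20/24635.35 − 1 = 0.0674.

6.74%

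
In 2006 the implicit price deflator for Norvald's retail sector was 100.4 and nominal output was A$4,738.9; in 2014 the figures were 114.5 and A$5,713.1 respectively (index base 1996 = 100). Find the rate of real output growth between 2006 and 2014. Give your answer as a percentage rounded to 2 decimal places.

5.71%

Deflate each year: 2006 → 4738.9/1.004 = 4720.02; 2014 → 5713.1/1.145 = 4989.61.
So real output changed by 4989.61/4720.02 − 1 = 0.0571, i.e. 5.71%.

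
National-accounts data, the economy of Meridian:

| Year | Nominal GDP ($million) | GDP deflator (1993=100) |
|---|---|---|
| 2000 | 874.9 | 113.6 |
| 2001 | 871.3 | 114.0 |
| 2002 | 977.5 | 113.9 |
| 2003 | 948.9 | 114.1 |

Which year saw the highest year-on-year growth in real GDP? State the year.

2002

2001: real = 871.3/1.140 = 764.30; growth vs 2000 (770.16) = -0.76%.
2002: real = 977.5/1.139 = 858.21; growth vs 2001 (764.30) = 12.29%.
2003: real = 948.9/1.141 = 831.64; growth vs 2002 (858.21) = -3.10%.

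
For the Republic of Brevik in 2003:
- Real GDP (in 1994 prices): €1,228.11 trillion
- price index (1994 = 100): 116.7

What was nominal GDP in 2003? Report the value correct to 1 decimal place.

€1,433.2 trillion

Nominal GDP = Real × (price index/100) = 1228.11 × 1.167 = 1433.20.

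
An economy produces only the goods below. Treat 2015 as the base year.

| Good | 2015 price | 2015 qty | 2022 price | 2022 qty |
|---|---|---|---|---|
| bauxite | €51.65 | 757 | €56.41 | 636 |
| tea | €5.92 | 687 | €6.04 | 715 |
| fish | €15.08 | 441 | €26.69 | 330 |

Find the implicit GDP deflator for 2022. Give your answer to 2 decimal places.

Nominal GDP 2022 = 56.41·636 + 6.04·715 + 26.69·330 = 49003.06.
Real GDP 2022 (at 2015 prices) = 51.65·636 + 5.92·715 + 15.08·330 = 42058.60.
Deflator = Nominal/Real × 100 = 49003.06/42058.60 × 100 = 116.511.

116.51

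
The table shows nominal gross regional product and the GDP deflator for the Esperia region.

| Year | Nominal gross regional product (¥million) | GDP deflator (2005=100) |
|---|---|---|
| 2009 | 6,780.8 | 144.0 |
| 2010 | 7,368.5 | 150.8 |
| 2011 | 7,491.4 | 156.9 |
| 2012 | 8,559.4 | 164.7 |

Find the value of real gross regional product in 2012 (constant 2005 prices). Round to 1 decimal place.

¥5,197.0 million

Real gross regional product 2012 = 8559.4 / 1.647 = 5196.96.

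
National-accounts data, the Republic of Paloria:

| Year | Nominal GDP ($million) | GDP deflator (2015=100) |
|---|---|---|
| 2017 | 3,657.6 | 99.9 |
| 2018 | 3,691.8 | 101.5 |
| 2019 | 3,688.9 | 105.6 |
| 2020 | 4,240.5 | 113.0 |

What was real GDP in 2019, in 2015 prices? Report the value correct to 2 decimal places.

$3,493.28 million

Real GDP 2019 = 3688.9 / 1.056 = 3493.28.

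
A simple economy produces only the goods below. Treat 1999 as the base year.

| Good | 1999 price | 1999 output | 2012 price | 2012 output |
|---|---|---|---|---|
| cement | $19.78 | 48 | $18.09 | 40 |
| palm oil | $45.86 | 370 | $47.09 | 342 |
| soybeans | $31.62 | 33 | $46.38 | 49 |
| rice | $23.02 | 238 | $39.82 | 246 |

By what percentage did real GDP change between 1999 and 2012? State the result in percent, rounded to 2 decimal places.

Real GDP 1999 = Nominal GDP 1999 = 19.78·48 + 45.86·370 + 31.62·33 + 23.02·238 = 24439.86.
Real GDP 2012 (at 1999 prices) = 19.78·40 + 45.86·342 + 31.62·49 + 23.02·246 = 23687.62.
Real growth = 23687.62/24439.86 − 1 = -0.0308.

-3.08%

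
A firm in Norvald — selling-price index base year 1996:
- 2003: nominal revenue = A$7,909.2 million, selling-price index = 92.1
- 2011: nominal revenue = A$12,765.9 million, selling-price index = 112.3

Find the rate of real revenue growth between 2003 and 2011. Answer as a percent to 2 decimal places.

Real revenue 2003 = 7909.2 / 0.921 = 8587.62.
Real revenue 2011 = 12765.9 / 1.123 = 11367.68.
Real growth = 11367.68 / 8587.62 − 1 = 0.3237.

32.37%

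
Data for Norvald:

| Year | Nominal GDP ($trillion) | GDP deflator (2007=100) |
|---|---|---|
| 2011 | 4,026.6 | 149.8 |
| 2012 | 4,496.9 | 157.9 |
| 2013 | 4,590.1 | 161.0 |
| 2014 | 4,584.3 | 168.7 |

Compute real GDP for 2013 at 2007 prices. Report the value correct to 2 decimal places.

$2,850.99 trillion

Real GDP 2013 = 4590.1 / 1.610 = 2850.99.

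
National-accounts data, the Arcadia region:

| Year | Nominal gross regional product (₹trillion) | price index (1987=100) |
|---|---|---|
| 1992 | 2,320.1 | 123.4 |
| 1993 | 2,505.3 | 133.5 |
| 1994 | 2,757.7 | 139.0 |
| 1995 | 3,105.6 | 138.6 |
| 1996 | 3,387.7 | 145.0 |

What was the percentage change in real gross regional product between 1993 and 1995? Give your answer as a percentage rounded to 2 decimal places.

Real gross regional product 1993 = 2505.3/1.335 = 1876.63.
Real gross regional product 1995 = 3105.6/1.386 = 2240.69.
Change = 2240.69/1876.63 − 1 = 0.1940.

19.40%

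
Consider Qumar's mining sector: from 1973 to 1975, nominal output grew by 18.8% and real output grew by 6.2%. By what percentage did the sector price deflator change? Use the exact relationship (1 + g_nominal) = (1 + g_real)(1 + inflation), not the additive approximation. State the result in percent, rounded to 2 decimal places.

(1 + g_nom) = (1 + g_real)(1 + π), so π = 1.1880 / 1.0620 − 1 = 0.11864.

11.86%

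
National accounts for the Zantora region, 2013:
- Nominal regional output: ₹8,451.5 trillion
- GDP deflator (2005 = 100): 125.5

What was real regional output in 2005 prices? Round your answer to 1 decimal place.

₹6,734.3 trillion

Real regional output = Nominal / (GDP deflator/100) = 8451.5 / 1.255 = 6734.26.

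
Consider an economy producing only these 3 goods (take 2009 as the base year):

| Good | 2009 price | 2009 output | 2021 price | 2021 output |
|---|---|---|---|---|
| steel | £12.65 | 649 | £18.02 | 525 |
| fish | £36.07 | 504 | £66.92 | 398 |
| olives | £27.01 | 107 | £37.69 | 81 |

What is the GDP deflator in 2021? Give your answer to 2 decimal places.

Nominal GDP 2021 = 18.02·525 + 66.92·398 + 37.69·81 = 39147.55.
Real GDP 2021 (at 2009 prices) = 12.65·525 + 36.07·398 + 27.01·81 = 23184.92.
Deflator = Nominal/Real × 100 = 39147.55/23184.92 × 100 = 168.849.

168.85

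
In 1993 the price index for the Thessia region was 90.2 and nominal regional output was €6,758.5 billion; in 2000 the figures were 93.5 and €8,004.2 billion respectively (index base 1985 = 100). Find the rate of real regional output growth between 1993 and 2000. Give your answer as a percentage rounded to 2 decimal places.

14.25%

Real regional output 1993 = 6758.5 / 0.902 = 7492.79.
Real regional output 2000 = 8004.2 / 0.935 = 8560.64.
Real growth = 8560.64 / 7492.79 − 1 = 0.1425.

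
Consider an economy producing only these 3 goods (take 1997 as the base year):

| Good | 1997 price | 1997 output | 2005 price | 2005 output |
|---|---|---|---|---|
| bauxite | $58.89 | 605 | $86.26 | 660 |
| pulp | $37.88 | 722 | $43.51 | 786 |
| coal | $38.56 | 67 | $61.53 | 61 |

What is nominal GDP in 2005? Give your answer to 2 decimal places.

Nominal GDP 2005 = Σ (p_2005 × q_2005) = 86.26·660 + 43.51·786 + 61.53·61 = 94883.79.

$94883.79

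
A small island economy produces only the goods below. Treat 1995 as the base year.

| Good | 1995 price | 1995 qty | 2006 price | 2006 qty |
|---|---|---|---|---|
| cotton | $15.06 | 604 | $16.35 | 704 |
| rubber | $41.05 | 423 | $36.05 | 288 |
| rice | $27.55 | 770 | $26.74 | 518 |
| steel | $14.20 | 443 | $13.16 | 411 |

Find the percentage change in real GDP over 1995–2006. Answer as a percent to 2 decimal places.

-21.19%

Real GDP 1995 = Nominal GDP 1995 = 15.06·604 + 41.05·423 + 27.55·770 + 14.20·443 = 53964.49.
Real GDP 2006 (at 1995 prices) = 15.06·704 + 41.05·288 + 27.55·518 + 14.20·411 = 42531.74.
Real growth = 42531.74/53964.49 − 1 = -0.2119.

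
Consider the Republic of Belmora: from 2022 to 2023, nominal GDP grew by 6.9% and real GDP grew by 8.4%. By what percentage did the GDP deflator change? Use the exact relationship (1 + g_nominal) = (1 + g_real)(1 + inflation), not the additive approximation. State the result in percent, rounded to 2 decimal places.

-1.38%

(1 + g_nom) = (1 + g_real)(1 + π), so π = 1.0690 / 1.0840 − 1 = -0.01384.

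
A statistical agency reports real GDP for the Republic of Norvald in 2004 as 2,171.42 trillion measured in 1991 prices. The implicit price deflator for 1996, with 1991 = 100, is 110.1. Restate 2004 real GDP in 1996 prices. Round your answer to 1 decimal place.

2,390.7 trillion

Real GDP in 1996 prices = Real GDP in 1991 prices × (P_1996/P_1991) = 2171.42 × 1.101 = 2390.73.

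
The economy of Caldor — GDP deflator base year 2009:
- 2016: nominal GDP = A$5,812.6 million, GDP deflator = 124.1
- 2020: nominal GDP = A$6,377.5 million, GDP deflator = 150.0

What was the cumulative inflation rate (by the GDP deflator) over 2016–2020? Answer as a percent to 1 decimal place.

Price-level change = 150.0 / 124.1 − 1 = 0.2087.

20.9%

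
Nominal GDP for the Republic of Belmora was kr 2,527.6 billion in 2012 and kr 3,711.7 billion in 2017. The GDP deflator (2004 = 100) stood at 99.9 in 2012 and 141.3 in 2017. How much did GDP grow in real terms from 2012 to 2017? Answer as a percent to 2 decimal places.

3.82%

Deflate each year: 2012 → 2527.6/0.999 = 2530.13; 2017 → 3711.7/1.413 = 2626.82.
So real GDP changed by 2626.82/2530.13 − 1 = 0.0382, i.e. 3.82%.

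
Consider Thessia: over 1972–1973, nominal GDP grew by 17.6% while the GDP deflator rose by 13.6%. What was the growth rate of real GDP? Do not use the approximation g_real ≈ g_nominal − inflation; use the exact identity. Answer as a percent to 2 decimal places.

3.52%

(1 + g_nom) = (1 + g_real)(1 + π), so g_real = 1.1760 / 1.1360 − 1 = 0.03521.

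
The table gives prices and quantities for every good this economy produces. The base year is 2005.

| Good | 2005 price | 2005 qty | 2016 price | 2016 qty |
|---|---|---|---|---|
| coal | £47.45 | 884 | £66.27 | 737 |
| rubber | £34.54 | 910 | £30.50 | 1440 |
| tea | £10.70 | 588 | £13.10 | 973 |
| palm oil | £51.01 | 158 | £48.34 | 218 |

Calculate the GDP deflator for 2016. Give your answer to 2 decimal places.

Nominal GDP 2016 = 66.27·737 + 30.50·1440 + 13.10·973 + 48.34·218 = 116045.41.
Real GDP 2016 (at 2005 prices) = 47.45·737 + 34.54·1440 + 10.70·973 + 51.01·218 = 106239.53.
Deflator = Nominal/Real × 100 = 116045.41/106239.53 × 100 = 109.230.

109.23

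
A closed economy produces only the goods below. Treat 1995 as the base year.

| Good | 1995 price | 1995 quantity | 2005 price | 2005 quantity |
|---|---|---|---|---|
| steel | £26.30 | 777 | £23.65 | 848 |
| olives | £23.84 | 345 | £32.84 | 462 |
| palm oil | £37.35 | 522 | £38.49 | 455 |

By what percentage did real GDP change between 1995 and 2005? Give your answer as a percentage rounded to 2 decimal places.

4.47%

Real GDP 1995 = Nominal GDP 1995 = 26.30·777 + 23.84·345 + 37.35·522 = 48156.60.
Real GDP 2005 (at 1995 prices) = 26.30·848 + 23.84·462 + 37.35·455 = 50310.73.
Real growth = 50310.73/48156.60 − 1 = 0.0447.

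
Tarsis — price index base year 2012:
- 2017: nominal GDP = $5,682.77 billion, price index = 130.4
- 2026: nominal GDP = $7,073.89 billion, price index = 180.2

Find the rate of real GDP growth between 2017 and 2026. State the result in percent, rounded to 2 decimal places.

-9.92%

Deflate each year: 2017 → 5682.77/1.304 = 4357.95; 2026 → 7073.89/1.802 = 3925.58.
So real GDP changed by 3925.58/4357.95 − 1 = -0.0992, i.e. -9.92%.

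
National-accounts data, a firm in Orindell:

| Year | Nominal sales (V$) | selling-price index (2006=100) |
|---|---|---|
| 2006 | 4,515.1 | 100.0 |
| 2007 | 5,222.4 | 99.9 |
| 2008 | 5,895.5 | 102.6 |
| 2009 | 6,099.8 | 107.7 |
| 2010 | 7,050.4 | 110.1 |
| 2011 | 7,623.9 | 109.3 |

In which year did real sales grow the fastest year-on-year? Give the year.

2007: real = 5222.4/0.999 = 5227.63; growth vs 2006 (4515.10) = 15.78%.
2008: real = 5895.5/1.026 = 5746.10; growth vs 2007 (5227.63) = 9.92%.
2009: real = 6099.8/1.077 = 5663.70; growth vs 2008 (5746.10) = -1.43%.
2010: real = 7050.4/1.101 = 6403.63; growth vs 2009 (5663.70) = 13.06%.
2011: real = 7623.9/1.093 = 6975.21; growth vs 2010 (6403.63) = 8.93%.

2007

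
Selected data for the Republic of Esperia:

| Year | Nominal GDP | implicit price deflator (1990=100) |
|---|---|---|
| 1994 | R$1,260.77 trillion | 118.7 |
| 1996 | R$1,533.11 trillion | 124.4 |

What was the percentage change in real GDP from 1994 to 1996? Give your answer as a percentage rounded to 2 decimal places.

Real GDP 1994 = 1260.77 / 1.187 = 1062.15.
Real GDP 1996 = 1533.11 / 1.244 = 1232.40.
Real growth = 1232.40 / 1062.15 − 1 = 0.1603.

16.03%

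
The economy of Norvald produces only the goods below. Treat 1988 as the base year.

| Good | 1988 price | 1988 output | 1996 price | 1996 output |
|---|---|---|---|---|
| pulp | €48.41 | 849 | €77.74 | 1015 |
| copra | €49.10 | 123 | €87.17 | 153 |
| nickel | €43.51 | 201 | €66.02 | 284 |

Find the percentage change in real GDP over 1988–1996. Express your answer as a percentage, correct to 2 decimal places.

Real GDP 1988 = Nominal GDP 1988 = 48.41·849 + 49.10·123 + 43.51·201 = 55884.90.
Real GDP 1996 (at 1988 prices) = 48.41·1015 + 49.10·153 + 43.51·284 = 69005.29.
Real growth = 69005.29/55884.90 − 1 = 0.2348.

23.48%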